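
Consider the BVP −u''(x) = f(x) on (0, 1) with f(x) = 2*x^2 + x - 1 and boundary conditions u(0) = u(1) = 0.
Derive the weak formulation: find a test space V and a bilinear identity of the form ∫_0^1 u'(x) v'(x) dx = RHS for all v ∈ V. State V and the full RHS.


V = H^1_0(0, 1) (so v(0) = v(1) = 0); weak form: ∫_0^1 u'v' dx = ∫_0^1 (2*x^2 + x - 1) v dx for all v ∈ V.

Multiply both sides by a test function v and integrate from 0 to 1:
  ∫_0^1 −u''(x) v(x) dx = ∫_0^1 f(x) v(x) dx.
Integrate the LHS by parts once:
  ∫_0^1 −u'' v dx = −[u'(x) v(x)]_0^1 + ∫_0^1 u'(x) v'(x) dx.
Thus ∫_0^1 u'(x) v'(x) dx = ∫_0^1 f(x) v(x) dx + [u'(x) v(x)]_0^1.
Choose V so that boundary terms are either known or forced to vanish.
u is Dirichlet: u(0) = u(1) = 0. Let V = H^1_0(0, 1); then v(0) = v(1) = 0, and [u' v]_0^1 = 0.
Weak formulation: find u (satisfying any essential BC) such that ∫_0^1 u'(x) v'(x) dx = ∫_0^1 f v dx for all v ∈ V.
Substituting f(x) = 2*x^2 + x - 1, the right-hand side is ∫_0^1 (2*x^2 + x - 1) v dx.


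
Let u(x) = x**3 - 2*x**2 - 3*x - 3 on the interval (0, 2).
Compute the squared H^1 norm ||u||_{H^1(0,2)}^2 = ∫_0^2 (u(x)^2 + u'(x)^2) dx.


||u||_{H^1}^2 = 4168/35

The H^1 norm (squared) on an interval (0, L) is
  ||u||_{H^1}^2 = ∫_0^L u(x)^2 dx + ∫_0^L u'(x)^2 dx.
Compute u'(x) = 3*x**2 - 4*x - 3.
Then u(x)^2 = x**6 - 4*x**5 - 2*x**4 + 6*x**3 + 21*x**2 + 18*x + 9 and u'(x)^2 = 9*x**4 - 24*x**3 - 2*x**2 + 24*x + 9.
Integrate each monomial from 0 to 2 using ∫_0^2 c·x^n dx = c·2^(n+1)/(n+1):
  ∫_0^2 u(x)^2 dx = ∫_0^2 (x^6 - 4*x^5 - 2*x^4 + 6*x^3 + 21*x^2 + 18*x + 9) dx. Term by term:
    ∫_0^2 x^6 dx = 128/7;  ∫_0^2 -4*x^5 dx = -128/3;  ∫_0^2 -2*x^4 dx = -64/5;
    ∫_0^2 6*x^3 dx = 24;  ∫_0^2 21*x^2 dx = 56;  ∫_0^2 18*x dx = 36;
    ∫_0^2 9 dx = 18.
  Sum: 128/7 − 128/3 − 64/5 + 24 + 56 + 36 + 18 = 10166/105.
  ∫_0^2 u'(x)^2 dx = ∫_0^2 (9*x^4 - 24*x^3 - 2*x^2 + 24*x + 9) dx. Term by term:
    ∫_0^2 9*x^4 dx = 288/5;  ∫_0^2 -24*x^3 dx = -96;  ∫_0^2 -2*x^2 dx = -16/3;
    ∫_0^2 24*x dx = 48;  ∫_0^2 9 dx = 18.
  Sum: 288/5 − 96 − 16/3 + 48 + 18 = 334/15.
Adding: ||u||_{H^1}^2 = 10166/105 + 334/15 = 4168/35.


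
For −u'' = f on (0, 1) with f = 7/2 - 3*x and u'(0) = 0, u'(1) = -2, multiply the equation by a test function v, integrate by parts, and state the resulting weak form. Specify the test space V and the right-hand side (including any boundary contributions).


V = H^1(0, 1) (v unrestricted at boundary; u is determined up to an additive constant); weak form: ∫_0^1 u'v' dx = ∫_0^1 (7/2 - 3*x) v dx − 2·v(1) for all v ∈ V.

Multiply both sides by a test function v and integrate from 0 to 1:
  ∫_0^1 −u''(x) v(x) dx = ∫_0^1 f(x) v(x) dx.
Integrate the LHS by parts once:
  ∫_0^1 −u'' v dx = −[u'(x) v(x)]_0^1 + ∫_0^1 u'(x) v'(x) dx.
Thus ∫_0^1 u'(x) v'(x) dx = ∫_0^1 f(x) v(x) dx + [u'(x) v(x)]_0^1.
Choose V so that boundary terms are either known or forced to vanish.
u has inhomogeneous Neumann u'(0) = 0, u'(1) = -2. [u' v]_0^1 = (-2)·v(1) − (0)·v(0) = − 2·v(1). Take V = H^1(0, 1); boundary term becomes part of RHS.
Weak formulation: find u (satisfying any essential BC) such that ∫_0^1 u'(x) v'(x) dx = ∫_0^1 f v dx − 2·v(1) for all v ∈ V (Neumann data are natural BCs: they enter the RHS as boundary terms).
Substituting f(x) = 7/2 - 3*x, the right-hand side is ∫_0^1 (7/2 - 3*x) v dx − 2·v(1).
Compatibility check (pure Neumann): taking v ≡ 1 ∈ V gives 0 = ∫_0^1 f dx + (-2) − (0), i.e. ∫_0^1 f dx must equal u'(0) − u'(1) = 2. Indeed ∫_0^1 (7/2 - 3*x) dx = 2, so the data are compatible. The solution is then unique only up to an additive constant (fix it e.g. by requiring ∫_0^1 u dx = 0).


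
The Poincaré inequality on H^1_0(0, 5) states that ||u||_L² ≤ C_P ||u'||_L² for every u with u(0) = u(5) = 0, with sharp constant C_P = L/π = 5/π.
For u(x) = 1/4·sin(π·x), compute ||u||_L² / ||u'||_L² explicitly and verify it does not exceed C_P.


||u||_L² / ||u'||_L² = 1/π < C_P = 5/π.

u(x) = 1/4·sin(π·x), so u'(x) = π*cos(π*x)/4.
Writing u(x) = A·sin(kπx/L) with A = 1/4 and k = 5, use ∫_0^L sin²(kπx/L) dx = L/2 and ∫_0^L cos²(kπx/L) dx = L/2.
u² = 1/16·sin²(π·x) and (u')² = π^2/16·cos²(π·x), and each of sin², cos² integrates to L/2 = 5/2 over (0, 5).
∫_0^5 u² dx = 5/32, so ||u||_L² = sqrt(10)/8.
∫_0^5 (u')² dx = 5*π^2/32, so ||u'||_L² = sqrt(10)*π/8.
Ratio ||u||_L² / ||u'||_L² = 1/π.
Sharp Poincaré constant on H^1_0(0, 5) is C_P = L/π = 5/π, achieved by sin(π/5·x).
This is the k = 5 harmonic; the ratio L/(kπ) is strictly less than C_P = L/π, consistent with the sharp inequality ||u||_L² ≤ C_P ||u'||_L².


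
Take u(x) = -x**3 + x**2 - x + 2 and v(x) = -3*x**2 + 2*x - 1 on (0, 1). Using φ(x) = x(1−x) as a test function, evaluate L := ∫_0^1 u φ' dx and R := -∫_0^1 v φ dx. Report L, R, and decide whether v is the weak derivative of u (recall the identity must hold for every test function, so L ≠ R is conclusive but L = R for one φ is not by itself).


LHS = 3/20, RHS = 3/20. Yes, v = u' weakly.

u(x) = -x**3 + x**2 - x + 2, classical derivative u'(x) = -3*x**2 + 2*x - 1.
φ(x) = x(1−x), so φ'(x) = 1 - 2*x.
Note φ(0) = φ(1) = 0, so the boundary term u·φ vanishes.
LHS = ∫_0^1 u(x) φ'(x) dx = ∫_0^1 (2*x^4 - 3*x^3 + 3*x^2 - 5*x + 2) dx. Term by term:
  ∫_0^1 2*x^4 dx = 2/5;  ∫_0^1 -3*x^3 dx = -3/4;  ∫_0^1 3*x^2 dx = 1;
  ∫_0^1 -5*x dx = -5/2;  ∫_0^1 2 dx = 2.
Sum: 2/5 − 3/4 + 1 − 5/2 + 2 = 3/20.
So LHS = 3/20.
∫_0^1 v(x) φ(x) dx = ∫_0^1 (3*x^4 - 5*x^3 + 3*x^2 - x) dx. Term by term:
  ∫_0^1 3*x^4 dx = 3/5;  ∫_0^1 -5*x^3 dx = -5/4;  ∫_0^1 3*x^2 dx = 1;
  ∫_0^1 -x dx = -1/2.
Sum: 3/5 − 5/4 + 1 − 1/2 = -3/20.
So RHS = -∫_0^1 v(x) φ(x) dx = 3/20.
LHS = RHS, so the identity holds for this test φ.
Moreover u is smooth here and v(x) = u'(x) = -3*x**2 + 2*x - 1 pointwise, so the identity holds for every test function. Hence v is the weak derivative of u.


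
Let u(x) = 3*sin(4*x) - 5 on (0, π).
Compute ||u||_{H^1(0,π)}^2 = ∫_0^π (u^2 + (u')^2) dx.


||u||_{H^1(0,π)}^2 = 203*π/2

u'(x) = 12*cos(4*x).
Expand u² and (u')² and integrate term by term on (0, π), using: for integers n ≥ 1, ∫_0^π sin²(nx) dx = ∫_0^π cos²(nx) dx = π/2; for n ≠ n', ∫_0^π sin(nx)sin(n'x) dx = ∫_0^π cos(nx)cos(n'x) dx = 0; and by product-to-sum, ∫_0^π sin(nx)cos(n'x) dx = ½∫_0^π [sin((n+n')x) + sin((n−n')x)] dx, which is 0 when n+n' is even and 2n/(n²−n'²) when n+n' is odd (it need not vanish on (0, π)). For the constant mode: ∫_0^π 1 dx = π, ∫_0^π cos(nx) dx = 0, ∫_0^π sin(nx) dx = (1−(−1)^n)/n.
  u² squared terms: (-5)²·∫1 dx = 25·π = 25*π;  (3)²·∫sin(4x)² dx = 9·π/2 = 9*π/2.
  u² cross terms: 2·(-5)·(3)·∫1·sin(4x) dx = -30·(0) = 0.
  So ∫_0^π u² dx = 25*π + 9*π/2 + 0 = 59*π/2.
  (u')² squared terms: (12)²·∫cos(4x)² dx = 144·π/2 = 72*π.
  So ∫_0^π (u')² dx = 72*π.
||u||_{H^1}^2 = (59*π/2) + (72*π) = 203*π/2.


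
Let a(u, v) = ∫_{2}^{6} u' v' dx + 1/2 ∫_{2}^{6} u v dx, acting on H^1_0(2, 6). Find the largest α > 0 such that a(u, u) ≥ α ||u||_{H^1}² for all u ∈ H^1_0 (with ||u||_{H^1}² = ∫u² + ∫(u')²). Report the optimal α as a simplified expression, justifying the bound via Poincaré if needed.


α = (8 + π^2)/(π^2 + 16)

Coercivity of a(·,·) on H^1_0(2, 6) means a(u, u) ≥ α ||u||_{H^1}² for every u ∈ H^1_0.
The interval has length L = 4, and Poincaré/coercivity depend only on L. Here a(u, u) = ∫(u')² + (1/2)·∫u².
Here 0 < c = 1/2 < 1. The condition a(u,u) ≥ α||u||_{H^1}² reads (1−α)∫(u')² ≥ (α−c)∫u². Any admissible α is ≤ 1 (rapidly oscillating u have ∫u²/∫(u')² → 0), and α = 1 would force 0 ≥ (1−c)∫u², impossible since c < 1; so 1−α > 0. By the sharp Poincaré inequality on H^1_0 of an interval of length L, ∫(u')² ≥ (π/L)²∫u² with equality for the first sine mode sin(π(x−x₀)/L) (x₀ the left endpoint), so the inequality holds for all u iff (1−α)(π/L)² ≥ α − c, i.e. α ≤ ((π/L)² + c)/((π/L)² + 1) = (1 + c(L/π)²)/(1 + (L/π)²). With (π/L)² = π^2/16 and c = 1/2, the largest admissible constant is α = ((π/L)² + c)/((π/L)² + 1).
Simplifying, α = (8 + π^2)/(π^2 + 16).


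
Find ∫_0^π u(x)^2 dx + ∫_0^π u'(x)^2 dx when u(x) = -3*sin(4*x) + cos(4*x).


||u||_{H^1(0,π)}^2 = 85*π

u'(x) = -4*sin(4*x) - 12*cos(4*x).
Expand u² and (u')² and integrate term by term on (0, π), using: for integers n ≥ 1, ∫_0^π sin²(nx) dx = ∫_0^π cos²(nx) dx = π/2; for n ≠ n', ∫_0^π sin(nx)sin(n'x) dx = ∫_0^π cos(nx)cos(n'x) dx = 0; and by product-to-sum, ∫_0^π sin(nx)cos(n'x) dx = ½∫_0^π [sin((n+n')x) + sin((n−n')x)] dx, which is 0 when n+n' is even and 2n/(n²−n'²) when n+n' is odd (it need not vanish on (0, π)).
  u² squared terms: (-3)²·∫sin(4x)² dx = 9·π/2 = 9*π/2;  (1)²·∫cos(4x)² dx = 1·π/2 = π/2.
  u² cross terms: 2·(-3)·(1)·∫sin(4x)·cos(4x) dx = -6·(0) = 0.
  So ∫_0^π u² dx = 9*π/2 + π/2 + 0 = 5*π.
  (u')² squared terms: (-12)²·∫cos(4x)² dx = 144·π/2 = 72*π;  (-4)²·∫sin(4x)² dx = 16·π/2 = 8*π.
  (u')² cross terms: 2·(-12)·(-4)·∫cos(4x)·sin(4x) dx = 96·(0) = 0.
  So ∫_0^π (u')² dx = 72*π + 8*π + 0 = 80*π.
||u||_{H^1}^2 = (5*π) + (80*π) = 85*π.


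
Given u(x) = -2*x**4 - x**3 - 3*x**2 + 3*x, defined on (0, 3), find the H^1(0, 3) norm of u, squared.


||u||_{H^1}^2 = 229689/5

The H^1 norm (squared) on an interval (0, L) is
  ||u||_{H^1}^2 = ∫_0^L u(x)^2 dx + ∫_0^L u'(x)^2 dx.
Compute u'(x) = -8*x**3 - 3*x**2 - 6*x + 3.
Then u(x)^2 = 4*x**8 + 4*x**7 + 13*x**6 - 6*x**5 + 3*x**4 - 18*x**3 + 9*x**2 and u'(x)^2 = 64*x**6 + 48*x**5 + 105*x**4 - 12*x**3 + 18*x**2 - 36*x + 9.
Integrate each monomial from 0 to 3 using ∫_0^3 c·x^n dx = c·3^(n+1)/(n+1):
  ∫_0^3 u(x)^2 dx = ∫_0^3 (4*x^8 + 4*x^7 + 13*x^6 - 6*x^5 + 3*x^4 - 18*x^3 + 9*x^2) dx. Term by term:
    ∫_0^3 4*x^8 dx = 8748;  ∫_0^3 4*x^7 dx = 6561/2;  ∫_0^3 13*x^6 dx = 28431/7;
    ∫_0^3 -6*x^5 dx = -729;  ∫_0^3 3*x^4 dx = 729/5;  ∫_0^3 -18*x^3 dx = -729/2;
    ∫_0^3 9*x^2 dx = 81.
  Sum: 8748 + 6561/2 + 28431/7 − 729 + 729/5 − 729/2 + 81 = 532818/35.
  ∫_0^3 u'(x)^2 dx = ∫_0^3 (64*x^6 + 48*x^5 + 105*x^4 - 12*x^3 + 18*x^2 - 36*x + 9) dx. Term by term:
    ∫_0^3 64*x^6 dx = 139968/7;  ∫_0^3 48*x^5 dx = 5832;  ∫_0^3 105*x^4 dx = 5103;
    ∫_0^3 -12*x^3 dx = -243;  ∫_0^3 18*x^2 dx = 162;  ∫_0^3 -36*x dx = -162;
    ∫_0^3 9 dx = 27.
  Sum: 139968/7 + 5832 + 5103 − 243 + 162 − 162 + 27 = 215001/7.
Adding: ||u||_{H^1}^2 = 532818/35 + 215001/7 = 229689/5.


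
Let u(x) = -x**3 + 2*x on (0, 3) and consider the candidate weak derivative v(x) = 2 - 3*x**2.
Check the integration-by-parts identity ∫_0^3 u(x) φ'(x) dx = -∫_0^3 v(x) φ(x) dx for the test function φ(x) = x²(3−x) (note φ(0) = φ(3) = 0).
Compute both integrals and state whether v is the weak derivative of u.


LHS = 297/5, RHS = 297/5. Yes, v = u' weakly.

u(x) = -x**3 + 2*x, classical derivative u'(x) = 2 - 3*x**2.
φ(x) = x²(3−x), so φ'(x) = 3*x*(2 - x).
Note φ(0) = φ(3) = 0, so the boundary term u·φ vanishes.
LHS = ∫_0^3 u(x) φ'(x) dx = ∫_0^3 (3*x^5 - 6*x^4 - 6*x^3 + 12*x^2) dx. Term by term:
  ∫_0^3 3*x^5 dx = 729/2;  ∫_0^3 -6*x^4 dx = -1458/5;  ∫_0^3 -6*x^3 dx = -243/2;
  ∫_0^3 12*x^2 dx = 108.
Sum: 729/2 − 1458/5 − 243/2 + 108 = 297/5.
So LHS = 297/5.
∫_0^3 v(x) φ(x) dx = ∫_0^3 (3*x^5 - 9*x^4 - 2*x^3 + 6*x^2) dx. Term by term:
  ∫_0^3 3*x^5 dx = 729/2;  ∫_0^3 -9*x^4 dx = -2187/5;  ∫_0^3 -2*x^3 dx = -81/2;
  ∫_0^3 6*x^2 dx = 54.
Sum: 729/2 − 2187/5 − 81/2 + 54 = -297/5.
So RHS = -∫_0^3 v(x) φ(x) dx = 297/5.
LHS = RHS, so the identity holds for this test φ.
Moreover u is smooth here and v(x) = u'(x) = 2 - 3*x**2 pointwise, so the identity holds for every test function. Hence v is the weak derivative of u.


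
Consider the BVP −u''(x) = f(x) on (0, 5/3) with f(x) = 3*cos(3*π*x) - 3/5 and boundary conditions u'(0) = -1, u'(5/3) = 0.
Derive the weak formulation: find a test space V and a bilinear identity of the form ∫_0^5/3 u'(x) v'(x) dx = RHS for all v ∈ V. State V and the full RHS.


V = H^1(0, 5/3) (v unrestricted at boundary; u is determined up to an additive constant); weak form: ∫_0^5/3 u'v' dx = ∫_0^5/3 (3*cos(3*π*x) - 3/5) v dx + v(0) for all v ∈ V.

Multiply both sides by a test function v and integrate from 0 to 5/3:
  ∫_0^5/3 −u''(x) v(x) dx = ∫_0^5/3 f(x) v(x) dx.
Integrate the LHS by parts once:
  ∫_0^5/3 −u'' v dx = −[u'(x) v(x)]_0^5/3 + ∫_0^5/3 u'(x) v'(x) dx.
Thus ∫_0^5/3 u'(x) v'(x) dx = ∫_0^5/3 f(x) v(x) dx + [u'(x) v(x)]_0^5/3.
Choose V so that boundary terms are either known or forced to vanish.
u has inhomogeneous Neumann u'(0) = -1, u'(5/3) = 0. [u' v]_0^5/3 = (0)·v(5/3) − (-1)·v(0) = v(0). Take V = H^1(0, 5/3); boundary term becomes part of RHS.
Weak formulation: find u (satisfying any essential BC) such that ∫_0^5/3 u'(x) v'(x) dx = ∫_0^5/3 f v dx + v(0) for all v ∈ V (Neumann data are natural BCs: they enter the RHS as boundary terms).
Substituting f(x) = 3*cos(3*π*x) - 3/5, the right-hand side is ∫_0^5/3 (3*cos(3*π*x) - 3/5) v dx + v(0).
Compatibility check (pure Neumann): taking v ≡ 1 ∈ V gives 0 = ∫_0^5/3 f dx + (0) − (-1), i.e. ∫_0^5/3 f dx must equal u'(0) − u'(5/3) = -1. Indeed ∫_0^5/3 (3*cos(3*π*x) - 3/5) dx = -1, so the data are compatible. The solution is then unique only up to an additive constant (fix it e.g. by requiring ∫_0^5/3 u dx = 0).


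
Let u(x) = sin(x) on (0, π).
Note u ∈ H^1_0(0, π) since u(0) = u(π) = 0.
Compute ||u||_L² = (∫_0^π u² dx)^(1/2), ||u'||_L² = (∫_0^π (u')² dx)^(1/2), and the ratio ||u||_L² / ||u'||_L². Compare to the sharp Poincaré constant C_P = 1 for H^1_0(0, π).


||u||_L² / ||u'||_L² = 1 = C_P.

u(x) = sin(x), so u'(x) = cos(x).
Writing u(x) = A·sin(kπx/L) with A = 1 and k = 1, use ∫_0^L sin²(kπx/L) dx = L/2 and ∫_0^L cos²(kπx/L) dx = L/2.
u² = 1·sin²(x) and (u')² = 1·cos²(x), and each of sin², cos² integrates to L/2 = π/2 over (0, π).
∫_0^π u² dx = π/2, so ||u||_L² = sqrt(2)*sqrt(π)/2.
∫_0^π (u')² dx = π/2, so ||u'||_L² = sqrt(2)*sqrt(π)/2.
Ratio ||u||_L² / ||u'||_L² = 1.
Sharp Poincaré constant on H^1_0(0, π) is C_P = L/π = 1, achieved by sin(x).
This is the k = 1 eigenfunction (up to amplitude), so the ratio equals the sharp Poincaré constant exactly.


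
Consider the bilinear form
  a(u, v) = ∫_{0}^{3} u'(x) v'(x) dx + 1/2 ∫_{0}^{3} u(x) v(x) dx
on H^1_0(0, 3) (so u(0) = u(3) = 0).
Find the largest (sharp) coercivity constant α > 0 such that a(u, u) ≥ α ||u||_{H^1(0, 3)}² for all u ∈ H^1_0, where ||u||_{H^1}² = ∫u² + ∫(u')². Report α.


α = (9/2 + π^2)/(9 + π^2)

Coercivity of a(·,·) on H^1_0(0, 3) means a(u, u) ≥ α ||u||_{H^1}² for every u ∈ H^1_0.
The interval has length L = 3, and Poincaré/coercivity depend only on L. Here a(u, u) = ∫(u')² + (1/2)·∫u².
Here 0 < c = 1/2 < 1. The condition a(u,u) ≥ α||u||_{H^1}² reads (1−α)∫(u')² ≥ (α−c)∫u². Any admissible α is ≤ 1 (rapidly oscillating u have ∫u²/∫(u')² → 0), and α = 1 would force 0 ≥ (1−c)∫u², impossible since c < 1; so 1−α > 0. By the sharp Poincaré inequality on H^1_0 of an interval of length L, ∫(u')² ≥ (π/L)²∫u² with equality for the first sine mode sin(π(x−x₀)/L) (x₀ the left endpoint), so the inequality holds for all u iff (1−α)(π/L)² ≥ α − c, i.e. α ≤ ((π/L)² + c)/((π/L)² + 1) = (1 + c(L/π)²)/(1 + (L/π)²). With (π/L)² = π^2/9 and c = 1/2, the largest admissible constant is α = ((π/L)² + c)/((π/L)² + 1).
Simplifying, α = (9/2 + π^2)/(9 + π^2).


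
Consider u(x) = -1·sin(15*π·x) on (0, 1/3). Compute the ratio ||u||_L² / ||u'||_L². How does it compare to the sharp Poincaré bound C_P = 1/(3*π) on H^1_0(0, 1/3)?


||u||_L² / ||u'||_L² = 1/(15*π) < C_P = 1/(3*π).

u(x) = -1·sin(15*π·x), so u'(x) = -15*π*cos(15*π*x).
Writing u(x) = A·sin(kπx/L) with A = -1 and k = 5, use ∫_0^L sin²(kπx/L) dx = L/2 and ∫_0^L cos²(kπx/L) dx = L/2.
u² = 1·sin²(15*π·x) and (u')² = 225*π^2·cos²(15*π·x), and each of sin², cos² integrates to L/2 = 1/6 over (0, 1/3).
∫_0^1/3 u² dx = 1/6, so ||u||_L² = sqrt(6)/6.
∫_0^1/3 (u')² dx = 75*π^2/2, so ||u'||_L² = 5*sqrt(6)*π/2.
Ratio ||u||_L² / ||u'||_L² = 1/(15*π).
Sharp Poincaré constant on H^1_0(0, 1/3) is C_P = L/π = 1/(3*π), achieved by sin(3*π·x).
This is the k = 5 harmonic; the ratio L/(kπ) is strictly less than C_P = L/π, consistent with the sharp inequality ||u||_L² ≤ C_P ||u'||_L².


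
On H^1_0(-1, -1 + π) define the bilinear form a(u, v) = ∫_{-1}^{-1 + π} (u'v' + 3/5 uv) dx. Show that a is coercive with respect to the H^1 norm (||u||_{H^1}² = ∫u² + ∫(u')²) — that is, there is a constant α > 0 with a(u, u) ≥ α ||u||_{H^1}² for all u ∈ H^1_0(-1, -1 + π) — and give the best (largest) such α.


α = 4/5

Coercivity of a(·,·) on H^1_0(-1, -1 + π) means a(u, u) ≥ α ||u||_{H^1}² for every u ∈ H^1_0.
The interval has length L = π, and Poincaré/coercivity depend only on L. Here a(u, u) = ∫(u')² + (3/5)·∫u².
Here 0 < c = 3/5 < 1. The condition a(u,u) ≥ α||u||_{H^1}² reads (1−α)∫(u')² ≥ (α−c)∫u². Any admissible α is ≤ 1 (rapidly oscillating u have ∫u²/∫(u')² → 0), and α = 1 would force 0 ≥ (1−c)∫u², impossible since c < 1; so 1−α > 0. By the sharp Poincaré inequality on H^1_0 of an interval of length L, ∫(u')² ≥ (π/L)²∫u² with equality for the first sine mode sin(π(x−x₀)/L) (x₀ the left endpoint), so the inequality holds for all u iff (1−α)(π/L)² ≥ α − c, i.e. α ≤ ((π/L)² + c)/((π/L)² + 1) = (1 + c(L/π)²)/(1 + (L/π)²). With (π/L)² = 1 and c = 3/5, the largest admissible constant is α = ((π/L)² + c)/((π/L)² + 1).
Simplifying, α = 4/5.


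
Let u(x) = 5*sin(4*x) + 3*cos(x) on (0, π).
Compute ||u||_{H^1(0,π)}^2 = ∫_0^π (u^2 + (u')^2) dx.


||u||_{H^1(0,π)}^2 = 32 + 443*π/2

u'(x) = -3*sin(x) + 20*cos(4*x).
Expand u² and (u')² and integrate term by term on (0, π), using: for integers n ≥ 1, ∫_0^π sin²(nx) dx = ∫_0^π cos²(nx) dx = π/2; for n ≠ n', ∫_0^π sin(nx)sin(n'x) dx = ∫_0^π cos(nx)cos(n'x) dx = 0; and by product-to-sum, ∫_0^π sin(nx)cos(n'x) dx = ½∫_0^π [sin((n+n')x) + sin((n−n')x)] dx, which is 0 when n+n' is even and 2n/(n²−n'²) when n+n' is odd (it need not vanish on (0, π)).
  u² squared terms: (3)²·∫cos(x)² dx = 9·π/2 = 9*π/2;  (5)²·∫sin(4x)² dx = 25·π/2 = 25*π/2.
  u² cross terms: 2·(3)·(5)·∫cos(x)·sin(4x) dx = 30·(8/15) = 16.
  So ∫_0^π u² dx = 9*π/2 + 25*π/2 + 16 = 16 + 17*π.
  (u')² squared terms: (-3)²·∫sin(x)² dx = 9·π/2 = 9*π/2;  (20)²·∫cos(4x)² dx = 400·π/2 = 200*π.
  (u')² cross terms: 2·(-3)·(20)·∫sin(x)·cos(4x) dx = -120·(-2/15) = 16.
  So ∫_0^π (u')² dx = 9*π/2 + 200*π + 16 = 16 + 409*π/2.
||u||_{H^1}^2 = (16 + 17*π) + (16 + 409*π/2) = 32 + 443*π/2.


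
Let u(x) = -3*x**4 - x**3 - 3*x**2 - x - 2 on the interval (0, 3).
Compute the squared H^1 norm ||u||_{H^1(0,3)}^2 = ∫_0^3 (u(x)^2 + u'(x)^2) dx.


||u||_{H^1}^2 = 13480419/140

The H^1 norm (squared) on an interval (0, L) is
  ||u||_{H^1}^2 = ∫_0^L u(x)^2 dx + ∫_0^L u'(x)^2 dx.
Compute u'(x) = -12*x**3 - 3*x**2 - 6*x - 1.
Then u(x)^2 = 9*x**8 + 6*x**7 + 19*x**6 + 12*x**5 + 23*x**4 + 10*x**3 + 13*x**2 + 4*x + 4 and u'(x)^2 = 144*x**6 + 72*x**5 + 153*x**4 + 60*x**3 + 42*x**2 + 12*x + 1.
Integrate each monomial from 0 to 3 using ∫_0^3 c·x^n dx = c·3^(n+1)/(n+1):
  ∫_0^3 u(x)^2 dx = ∫_0^3 (9*x^8 + 6*x^7 + 19*x^6 + 12*x^5 + 23*x^4 + 10*x^3 + 13*x^2 + 4*x + 4) dx. Term by term:
    ∫_0^3 9*x^8 dx = 19683;  ∫_0^3 6*x^7 dx = 19683/4;  ∫_0^3 19*x^6 dx = 41553/7;
    ∫_0^3 12*x^5 dx = 1458;  ∫_0^3 23*x^4 dx = 5589/5;  ∫_0^3 10*x^3 dx = 405/2;
    ∫_0^3 13*x^2 dx = 117;  ∫_0^3 4*x dx = 18;  ∫_0^3 4 dx = 12.
  Sum: 19683 + 19683/4 + 41553/7 + 1458 + 5589/5 + 405/2 + 117 + 18 + 12 = 4685127/140.
  ∫_0^3 u'(x)^2 dx = ∫_0^3 (144*x^6 + 72*x^5 + 153*x^4 + 60*x^3 + 42*x^2 + 12*x + 1) dx. Term by term:
    ∫_0^3 144*x^6 dx = 314928/7;  ∫_0^3 72*x^5 dx = 8748;  ∫_0^3 153*x^4 dx = 37179/5;
    ∫_0^3 60*x^3 dx = 1215;  ∫_0^3 42*x^2 dx = 378;  ∫_0^3 12*x dx = 54;
    ∫_0^3 1 dx = 3.
  Sum: 314928/7 + 8748 + 37179/5 + 1215 + 378 + 54 + 3 = 2198823/35.
Adding: ||u||_{H^1}^2 = 4685127/140 + 2198823/35 = 13480419/140.


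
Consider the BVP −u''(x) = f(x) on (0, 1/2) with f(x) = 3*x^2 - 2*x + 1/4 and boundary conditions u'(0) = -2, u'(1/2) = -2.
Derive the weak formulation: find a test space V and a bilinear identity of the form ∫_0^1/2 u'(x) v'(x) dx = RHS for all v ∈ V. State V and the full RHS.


V = H^1(0, 1/2) (v unrestricted at boundary; u is determined up to an additive constant); weak form: ∫_0^1/2 u'v' dx = ∫_0^1/2 (3*x^2 - 2*x + 1/4) v dx − 2·v(1/2) + 2·v(0) for all v ∈ V.

Multiply both sides by a test function v and integrate from 0 to 1/2:
  ∫_0^1/2 −u''(x) v(x) dx = ∫_0^1/2 f(x) v(x) dx.
Integrate the LHS by parts once:
  ∫_0^1/2 −u'' v dx = −[u'(x) v(x)]_0^1/2 + ∫_0^1/2 u'(x) v'(x) dx.
Thus ∫_0^1/2 u'(x) v'(x) dx = ∫_0^1/2 f(x) v(x) dx + [u'(x) v(x)]_0^1/2.
Choose V so that boundary terms are either known or forced to vanish.
u has inhomogeneous Neumann u'(0) = -2, u'(1/2) = -2. [u' v]_0^1/2 = (-2)·v(1/2) − (-2)·v(0) = − 2·v(1/2) + 2·v(0). Take V = H^1(0, 1/2); boundary term becomes part of RHS.
Weak formulation: find u (satisfying any essential BC) such that ∫_0^1/2 u'(x) v'(x) dx = ∫_0^1/2 f v dx − 2·v(1/2) + 2·v(0) for all v ∈ V (Neumann data are natural BCs: they enter the RHS as boundary terms).
Substituting f(x) = 3*x^2 - 2*x + 1/4, the right-hand side is ∫_0^1/2 (3*x^2 - 2*x + 1/4) v dx − 2·v(1/2) + 2·v(0).
Compatibility check (pure Neumann): taking v ≡ 1 ∈ V gives 0 = ∫_0^1/2 f dx + (-2) − (-2), i.e. ∫_0^1/2 f dx must equal u'(0) − u'(1/2) = 0. Indeed ∫_0^1/2 (3*x^2 - 2*x + 1/4) dx = 0, so the data are compatible. The solution is then unique only up to an additive constant (fix it e.g. by requiring ∫_0^1/2 u dx = 0).


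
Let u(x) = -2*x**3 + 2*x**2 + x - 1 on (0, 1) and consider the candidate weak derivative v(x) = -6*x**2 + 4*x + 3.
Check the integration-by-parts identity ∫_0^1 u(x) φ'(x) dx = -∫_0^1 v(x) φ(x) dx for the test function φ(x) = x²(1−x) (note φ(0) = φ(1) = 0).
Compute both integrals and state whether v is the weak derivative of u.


LHS = -1/12, RHS = -1/4. No, v is not the weak derivative of u.

u(x) = -2*x**3 + 2*x**2 + x - 1, classical derivative u'(x) = -6*x**2 + 4*x + 1.
φ(x) = x²(1−x), so φ'(x) = x*(2 - 3*x).
Note φ(0) = φ(1) = 0, so the boundary term u·φ vanishes.
LHS = ∫_0^1 u(x) φ'(x) dx = ∫_0^1 (6*x^5 - 10*x^4 + x^3 + 5*x^2 - 2*x) dx. Term by term:
  ∫_0^1 6*x^5 dx = 1;  ∫_0^1 -10*x^4 dx = -2;  ∫_0^1 x^3 dx = 1/4;
  ∫_0^1 5*x^2 dx = 5/3;  ∫_0^1 -2*x dx = -1.
Sum: 1 − 2 + 1/4 + 5/3 − 1 = -1/12.
So LHS = -1/12.
∫_0^1 v(x) φ(x) dx = ∫_0^1 (6*x^5 - 10*x^4 + x^3 + 3*x^2) dx. Term by term:
  ∫_0^1 6*x^5 dx = 1;  ∫_0^1 -10*x^4 dx = -2;  ∫_0^1 x^3 dx = 1/4;
  ∫_0^1 3*x^2 dx = 1.
Sum: 1 − 2 + 1/4 + 1 = 1/4.
So RHS = -∫_0^1 v(x) φ(x) dx = -1/4.
LHS − RHS = 1/6 ≠ 0, so the identity fails.
(For a valid weak derivative the identity must hold for EVERY test function, in particular this one. The failure shows v is NOT the weak derivative of u.)
Correct weak derivative would be u'(x) = -6*x**2 + 4*x + 1.


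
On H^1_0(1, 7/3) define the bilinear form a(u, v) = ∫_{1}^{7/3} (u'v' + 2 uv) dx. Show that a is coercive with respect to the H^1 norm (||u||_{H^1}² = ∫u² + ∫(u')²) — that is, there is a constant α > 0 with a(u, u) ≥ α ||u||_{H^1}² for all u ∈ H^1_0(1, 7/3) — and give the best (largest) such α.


α = 1

Coercivity of a(·,·) on H^1_0(1, 7/3) means a(u, u) ≥ α ||u||_{H^1}² for every u ∈ H^1_0.
The interval has length L = 4/3, and Poincaré/coercivity depend only on L. Here a(u, u) = ∫(u')² + (2)·∫u².
Here c = 2 ≥ 1, so a(u,u) = ∫(u')² + c∫u² ≥ ∫(u')² + ∫u² = ||u||_{H^1}², i.e. α = 1 works. No larger α is possible: a(u,u) ≥ α||u||_{H^1}² means (1−α)∫(u')² ≥ (α−c)∫u², and for the modes u_n = sin(nπ(x−x₀)/L) (x₀ the left endpoint) one has ∫u_n²/∫(u_n')² = (L/(nπ))² → 0, so a(u_n,u_n)/||u_n||_{H^1}² → 1. Hence the optimal constant is α = 1.
Therefore α = 1.


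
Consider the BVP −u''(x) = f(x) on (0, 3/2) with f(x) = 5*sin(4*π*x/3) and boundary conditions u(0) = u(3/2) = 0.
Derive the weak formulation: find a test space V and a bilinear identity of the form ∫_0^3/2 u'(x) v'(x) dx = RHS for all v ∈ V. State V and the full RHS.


V = H^1_0(0, 3/2) (so v(0) = v(3/2) = 0); weak form: ∫_0^3/2 u'v' dx = ∫_0^3/2 (5*sin(4*π*x/3)) v dx for all v ∈ V.

Multiply both sides by a test function v and integrate from 0 to 3/2:
  ∫_0^3/2 −u''(x) v(x) dx = ∫_0^3/2 f(x) v(x) dx.
Integrate the LHS by parts once:
  ∫_0^3/2 −u'' v dx = −[u'(x) v(x)]_0^3/2 + ∫_0^3/2 u'(x) v'(x) dx.
Thus ∫_0^3/2 u'(x) v'(x) dx = ∫_0^3/2 f(x) v(x) dx + [u'(x) v(x)]_0^3/2.
Choose V so that boundary terms are either known or forced to vanish.
u is Dirichlet: u(0) = u(3/2) = 0. Let V = H^1_0(0, 3/2); then v(0) = v(3/2) = 0, and [u' v]_0^3/2 = 0.
Weak formulation: find u (satisfying any essential BC) such that ∫_0^3/2 u'(x) v'(x) dx = ∫_0^3/2 f v dx for all v ∈ V.
Substituting f(x) = 5*sin(4*π*x/3), the right-hand side is ∫_0^3/2 (5*sin(4*π*x/3)) v dx.


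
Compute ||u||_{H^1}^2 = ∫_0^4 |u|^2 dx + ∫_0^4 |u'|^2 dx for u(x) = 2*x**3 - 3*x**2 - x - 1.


||u||_{H^1}^2 = 616184/105

The H^1 norm (squared) on an interval (0, L) is
  ||u||_{H^1}^2 = ∫_0^L u(x)^2 dx + ∫_0^L u'(x)^2 dx.
Compute u'(x) = 6*x**2 - 6*x - 1.
Then u(x)^2 = 4*x**6 - 12*x**5 + 5*x**4 + 2*x**3 + 7*x**2 + 2*x + 1 and u'(x)^2 = 36*x**4 - 72*x**3 + 24*x**2 + 12*x + 1.
Integrate each monomial from 0 to 4 using ∫_0^4 c·x^n dx = c·4^(n+1)/(n+1):
  ∫_0^4 u(x)^2 dx = ∫_0^4 (4*x^6 - 12*x^5 + 5*x^4 + 2*x^3 + 7*x^2 + 2*x + 1) dx. Term by term:
    ∫_0^4 4*x^6 dx = 65536/7;  ∫_0^4 -12*x^5 dx = -8192;  ∫_0^4 5*x^4 dx = 1024;
    ∫_0^4 2*x^3 dx = 128;  ∫_0^4 7*x^2 dx = 448/3;  ∫_0^4 2*x dx = 16;
    ∫_0^4 1 dx = 4.
  Sum: 65536/7 − 8192 + 1024 + 128 + 448/3 + 16 + 4 = 52324/21.
  ∫_0^4 u'(x)^2 dx = ∫_0^4 (36*x^4 - 72*x^3 + 24*x^2 + 12*x + 1) dx. Term by term:
    ∫_0^4 36*x^4 dx = 36864/5;  ∫_0^4 -72*x^3 dx = -4608;  ∫_0^4 24*x^2 dx = 512;
    ∫_0^4 12*x dx = 96;  ∫_0^4 1 dx = 4.
  Sum: 36864/5 − 4608 + 512 + 96 + 4 = 16884/5.
Adding: ||u||_{H^1}^2 = 52324/21 + 16884/5 = 616184/105.


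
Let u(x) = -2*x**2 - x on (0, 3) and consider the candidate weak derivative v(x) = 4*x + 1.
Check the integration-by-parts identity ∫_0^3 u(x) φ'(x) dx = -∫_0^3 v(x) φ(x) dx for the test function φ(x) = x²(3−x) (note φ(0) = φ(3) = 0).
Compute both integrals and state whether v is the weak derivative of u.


LHS = 1107/20, RHS = -1107/20. No, v is not the weak derivative of u.

u(x) = -2*x**2 - x, classical derivative u'(x) = -4*x - 1.
φ(x) = x²(3−x), so φ'(x) = 3*x*(2 - x).
Note φ(0) = φ(3) = 0, so the boundary term u·φ vanishes.
LHS = ∫_0^3 u(x) φ'(x) dx = ∫_0^3 (6*x^4 - 9*x^3 - 6*x^2) dx. Term by term:
  ∫_0^3 6*x^4 dx = 1458/5;  ∫_0^3 -9*x^3 dx = -729/4;  ∫_0^3 -6*x^2 dx = -54.
Sum: 1458/5 − 729/4 − 54 = 1107/20.
So LHS = 1107/20.
∫_0^3 v(x) φ(x) dx = ∫_0^3 (-4*x^4 + 11*x^3 + 3*x^2) dx. Term by term:
  ∫_0^3 -4*x^4 dx = -972/5;  ∫_0^3 11*x^3 dx = 891/4;  ∫_0^3 3*x^2 dx = 27.
Sum: -972/5 + 891/4 + 27 = 1107/20.
So RHS = -∫_0^3 v(x) φ(x) dx = -1107/20.
LHS − RHS = 1107/10 ≠ 0, so the identity fails.
(For a valid weak derivative the identity must hold for EVERY test function, in particular this one. The failure shows v is NOT the weak derivative of u.)
Correct weak derivative would be u'(x) = -4*x - 1.


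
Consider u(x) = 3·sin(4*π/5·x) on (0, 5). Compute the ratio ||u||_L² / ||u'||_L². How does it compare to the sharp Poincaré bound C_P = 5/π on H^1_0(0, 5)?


||u||_L² / ||u'||_L² = 5/(4*π) < C_P = 5/π.

u(x) = 3·sin(4*π/5·x), so u'(x) = 12*π*cos(4*π*x/5)/5.
Writing u(x) = A·sin(kπx/L) with A = 3 and k = 4, use ∫_0^L sin²(kπx/L) dx = L/2 and ∫_0^L cos²(kπx/L) dx = L/2.
u² = 9·sin²(4*π/5·x) and (u')² = 144*π^2/25·cos²(4*π/5·x), and each of sin², cos² integrates to L/2 = 5/2 over (0, 5).
∫_0^5 u² dx = 45/2, so ||u||_L² = 3*sqrt(10)/2.
∫_0^5 (u')² dx = 72*π^2/5, so ||u'||_L² = 6*sqrt(10)*π/5.
Ratio ||u||_L² / ||u'||_L² = 5/(4*π).
Sharp Poincaré constant on H^1_0(0, 5) is C_P = L/π = 5/π, achieved by sin(π/5·x).
This is the k = 4 harmonic; the ratio L/(kπ) is strictly less than C_P = L/π, consistent with the sharp inequality ||u||_L² ≤ C_P ||u'||_L².


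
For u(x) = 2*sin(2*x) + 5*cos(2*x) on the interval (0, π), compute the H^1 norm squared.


||u||_{H^1(0,π)}^2 = 145*π/2

u'(x) = -10*sin(2*x) + 4*cos(2*x).
Expand u² and (u')² and integrate term by term on (0, π), using: for integers n ≥ 1, ∫_0^π sin²(nx) dx = ∫_0^π cos²(nx) dx = π/2; for n ≠ n', ∫_0^π sin(nx)sin(n'x) dx = ∫_0^π cos(nx)cos(n'x) dx = 0; and by product-to-sum, ∫_0^π sin(nx)cos(n'x) dx = ½∫_0^π [sin((n+n')x) + sin((n−n')x)] dx, which is 0 when n+n' is even and 2n/(n²−n'²) when n+n' is odd (it need not vanish on (0, π)).
  u² squared terms: (2)²·∫sin(2x)² dx = 4·π/2 = 2*π;  (5)²·∫cos(2x)² dx = 25·π/2 = 25*π/2.
  u² cross terms: 2·(2)·(5)·∫sin(2x)·cos(2x) dx = 20·(0) = 0.
  So ∫_0^π u² dx = 2*π + 25*π/2 + 0 = 29*π/2.
  (u')² squared terms: (-10)²·∫sin(2x)² dx = 100·π/2 = 50*π;  (4)²·∫cos(2x)² dx = 16·π/2 = 8*π.
  (u')² cross terms: 2·(-10)·(4)·∫sin(2x)·cos(2x) dx = -80·(0) = 0.
  So ∫_0^π (u')² dx = 50*π + 8*π + 0 = 58*π.
||u||_{H^1}^2 = (29*π/2) + (58*π) = 145*π/2.


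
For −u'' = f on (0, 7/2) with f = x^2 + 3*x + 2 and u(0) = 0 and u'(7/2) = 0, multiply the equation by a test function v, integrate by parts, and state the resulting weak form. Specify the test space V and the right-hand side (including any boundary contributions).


V = {v ∈ H^1(0, 7/2) : v(0) = 0} (test functions vanish at x = 0 where u is specified); weak form: ∫_0^7/2 u'v' dx = ∫_0^7/2 (x^2 + 3*x + 2) v dx for all v ∈ V.

Multiply both sides by a test function v and integrate from 0 to 7/2:
  ∫_0^7/2 −u''(x) v(x) dx = ∫_0^7/2 f(x) v(x) dx.
Integrate the LHS by parts once:
  ∫_0^7/2 −u'' v dx = −[u'(x) v(x)]_0^7/2 + ∫_0^7/2 u'(x) v'(x) dx.
Thus ∫_0^7/2 u'(x) v'(x) dx = ∫_0^7/2 f(x) v(x) dx + [u'(x) v(x)]_0^7/2.
Choose V so that boundary terms are either known or forced to vanish.
Mixed BC: u(0) = 0 (Dirichlet) and u'(7/2) = 0 (Neumann). Define V = {v ∈ H^1(0, 7/2) : v(0) = 0}. Then [u' v]_0^7/2 = u'(7/2)·v(7/2) − u'(0)·0 = 0.
Weak formulation: find u (satisfying any essential BC) such that ∫_0^7/2 u'(x) v'(x) dx = ∫_0^7/2 f v dx for all v ∈ V (Dirichlet at 0 absorbed into V; the Neumann datum at x = 7/2 is zero, so no boundary term remains).
Substituting f(x) = x^2 + 3*x + 2, the right-hand side is ∫_0^7/2 (x^2 + 3*x + 2) v dx.


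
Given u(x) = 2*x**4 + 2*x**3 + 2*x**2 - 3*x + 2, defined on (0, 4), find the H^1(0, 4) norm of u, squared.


||u||_{H^1}^2 = 27887404/63

The H^1 norm (squared) on an interval (0, L) is
  ||u||_{H^1}^2 = ∫_0^L u(x)^2 dx + ∫_0^L u'(x)^2 dx.
Compute u'(x) = 8*x**3 + 6*x**2 + 4*x - 3.
Then u(x)^2 = 4*x**8 + 8*x**7 + 12*x**6 - 4*x**5 - 4*x**3 + 17*x**2 - 12*x + 4 and u'(x)^2 = 64*x**6 + 96*x**5 + 100*x**4 - 20*x**2 - 24*x + 9.
Integrate each monomial from 0 to 4 using ∫_0^4 c·x^n dx = c·4^(n+1)/(n+1):
  ∫_0^4 u(x)^2 dx = ∫_0^4 (4*x^8 + 8*x^7 + 12*x^6 - 4*x^5 - 4*x^3 + 17*x^2 - 12*x + 4) dx. Term by term:
    ∫_0^4 4*x^8 dx = 1048576/9;  ∫_0^4 8*x^7 dx = 65536;  ∫_0^4 12*x^6 dx = 196608/7;
    ∫_0^4 -4*x^5 dx = -8192/3;  ∫_0^4 -4*x^3 dx = -256;  ∫_0^4 17*x^2 dx = 1088/3;
    ∫_0^4 -12*x dx = -96;  ∫_0^4 4 dx = 16.
  Sum: 1048576/9 + 65536 + 196608/7 − 8192/3 − 256 + 1088/3 − 96 + 16 = 13067920/63.
  ∫_0^4 u'(x)^2 dx = ∫_0^4 (64*x^6 + 96*x^5 + 100*x^4 - 20*x^2 - 24*x + 9) dx. Term by term:
    ∫_0^4 64*x^6 dx = 1048576/7;  ∫_0^4 96*x^5 dx = 65536;  ∫_0^4 100*x^4 dx = 20480;
    ∫_0^4 -20*x^2 dx = -1280/3;  ∫_0^4 -24*x dx = -192;  ∫_0^4 9 dx = 36.
  Sum: 1048576/7 + 65536 + 20480 − 1280/3 − 192 + 36 = 4939828/21.
Adding: ||u||_{H^1}^2 = 13067920/63 + 4939828/21 = 27887404/63.


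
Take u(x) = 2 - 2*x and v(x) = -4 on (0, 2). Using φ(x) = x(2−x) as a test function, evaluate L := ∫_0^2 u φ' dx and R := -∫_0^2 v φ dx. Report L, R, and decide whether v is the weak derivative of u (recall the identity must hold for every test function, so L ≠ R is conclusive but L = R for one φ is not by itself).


LHS = 8/3, RHS = 16/3. No, v is not the weak derivative of u.

u(x) = 2 - 2*x, classical derivative u'(x) = -2.
φ(x) = x(2−x), so φ'(x) = 2 - 2*x.
Note φ(0) = φ(2) = 0, so the boundary term u·φ vanishes.
LHS = ∫_0^2 u(x) φ'(x) dx = ∫_0^2 (4*x^2 - 8*x + 4) dx. Term by term:
  ∫_0^2 4*x^2 dx = 32/3;  ∫_0^2 -8*x dx = -16;  ∫_0^2 4 dx = 8.
Sum: 32/3 − 16 + 8 = 8/3.
So LHS = 8/3.
∫_0^2 v(x) φ(x) dx = ∫_0^2 (4*x^2 - 8*x) dx. Term by term:
  ∫_0^2 4*x^2 dx = 32/3;  ∫_0^2 -8*x dx = -16.
Sum: 32/3 − 16 = -16/3.
So RHS = -∫_0^2 v(x) φ(x) dx = 16/3.
LHS − RHS = -8/3 ≠ 0, so the identity fails.
(For a valid weak derivative the identity must hold for EVERY test function, in particular this one. The failure shows v is NOT the weak derivative of u.)
Correct weak derivative would be u'(x) = -2.


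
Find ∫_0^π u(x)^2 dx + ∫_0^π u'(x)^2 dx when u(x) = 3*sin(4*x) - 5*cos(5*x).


||u||_{H^1(0,π)}^2 = 2080/3 + 803*π/2

u'(x) = 25*sin(5*x) + 12*cos(4*x).
Expand u² and (u')² and integrate term by term on (0, π), using: for integers n ≥ 1, ∫_0^π sin²(nx) dx = ∫_0^π cos²(nx) dx = π/2; for n ≠ n', ∫_0^π sin(nx)sin(n'x) dx = ∫_0^π cos(nx)cos(n'x) dx = 0; and by product-to-sum, ∫_0^π sin(nx)cos(n'x) dx = ½∫_0^π [sin((n+n')x) + sin((n−n')x)] dx, which is 0 when n+n' is even and 2n/(n²−n'²) when n+n' is odd (it need not vanish on (0, π)).
  u² squared terms: (-5)²·∫cos(5x)² dx = 25·π/2 = 25*π/2;  (3)²·∫sin(4x)² dx = 9·π/2 = 9*π/2.
  u² cross terms: 2·(-5)·(3)·∫cos(5x)·sin(4x) dx = -30·(-8/9) = 80/3.
  So ∫_0^π u² dx = 25*π/2 + 9*π/2 + 80/3 = 80/3 + 17*π.
  (u')² squared terms: (12)²·∫cos(4x)² dx = 144·π/2 = 72*π;  (25)²·∫sin(5x)² dx = 625·π/2 = 625*π/2.
  (u')² cross terms: 2·(12)·(25)·∫cos(4x)·sin(5x) dx = 600·(10/9) = 2000/3.
  So ∫_0^π (u')² dx = 72*π + 625*π/2 + 2000/3 = 2000/3 + 769*π/2.
||u||_{H^1}^2 = (80/3 + 17*π) + (2000/3 + 769*π/2) = 2080/3 + 803*π/2.


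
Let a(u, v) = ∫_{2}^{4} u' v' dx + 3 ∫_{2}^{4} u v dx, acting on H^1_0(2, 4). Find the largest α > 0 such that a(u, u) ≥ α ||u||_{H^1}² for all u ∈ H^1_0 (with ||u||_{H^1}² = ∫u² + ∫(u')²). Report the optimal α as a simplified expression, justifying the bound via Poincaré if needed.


α = 1

Coercivity of a(·,·) on H^1_0(2, 4) means a(u, u) ≥ α ||u||_{H^1}² for every u ∈ H^1_0.
The interval has length L = 2, and Poincaré/coercivity depend only on L. Here a(u, u) = ∫(u')² + (3)·∫u².
Here c = 3 ≥ 1, so a(u,u) = ∫(u')² + c∫u² ≥ ∫(u')² + ∫u² = ||u||_{H^1}², i.e. α = 1 works. No larger α is possible: a(u,u) ≥ α||u||_{H^1}² means (1−α)∫(u')² ≥ (α−c)∫u², and for the modes u_n = sin(nπ(x−x₀)/L) (x₀ the left endpoint) one has ∫u_n²/∫(u_n')² = (L/(nπ))² → 0, so a(u_n,u_n)/||u_n||_{H^1}² → 1. Hence the optimal constant is α = 1.
Therefore α = 1.


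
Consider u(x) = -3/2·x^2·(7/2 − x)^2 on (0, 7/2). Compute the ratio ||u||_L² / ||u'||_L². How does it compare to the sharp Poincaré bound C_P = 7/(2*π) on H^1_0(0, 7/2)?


||u||_L² / ||u'||_L² = 7*sqrt(3)/12 < C_P = 7/(2*π).

u(x) = -3/2·x^2·(7/2 − x)^2, so u'(x) = 3*x*(-8*x^2 + 42*x - 49)/4.
u(x) = -3/2·x^2·(7/2 − x)^2 vanishes at x = 0 and x = 7/2, so u ∈ H^1_0(0, 7/2). Differentiate via the product rule and integrate the resulting polynomials term by term.
  ∫_0^7/2 u² dx = ∫_0^7/2 (9*x^8/4 - 63*x^7/2 + 1323*x^6/8 - 3087*x^5/8 + 21609*x^4/64) dx. Term by term:
    ∫_0^7/2 9*x^8/4 dx = 40353607/2048;  ∫_0^7/2 -63*x^7/2 dx = -363182463/4096;  ∫_0^7/2 1323*x^6/8 dx = 155649627/1024;
    ∫_0^7/2 -3087*x^5/8 dx = -121060821/1024;  ∫_0^7/2 21609*x^4/64 dx = 363182463/10240.
  Sum: 40353607/2048 − 363182463/4096 + 155649627/1024 − 121060821/1024 + 363182463/10240 = 5764801/20480.
  ∫_0^7/2 (u')² dx = ∫_0^7/2 (36*x^6 - 378*x^5 + 5733*x^4/4 - 9261*x^3/4 + 21609*x^2/16) dx. Term by term:
    ∫_0^7/2 36*x^6 dx = 1058841/32;  ∫_0^7/2 -378*x^5 dx = -7411887/64;  ∫_0^7/2 5733*x^4/4 dx = 96354531/640;
    ∫_0^7/2 -9261*x^3/4 dx = -22235661/256;  ∫_0^7/2 21609*x^2/16 dx = 2470629/128.
  Sum: 1058841/32 − 7411887/64 + 96354531/640 − 22235661/256 + 2470629/128 = 352947/1280.
∫_0^7/2 u² dx = 5764801/20480, so ||u||_L² = 2401*sqrt(5)/320.
∫_0^7/2 (u')² dx = 352947/1280, so ||u'||_L² = 343*sqrt(15)/80.
Ratio ||u||_L² / ||u'||_L² = 7*sqrt(3)/12.
Sharp Poincaré constant on H^1_0(0, 7/2) is C_P = L/π = 7/(2*π), achieved by sin(2*π/7·x).
A polynomial bump cannot attain the sharp Poincaré constant (only the first sine eigenfunction does), so the ratio is strictly less than C_P, consistent with ||u||_L² ≤ C_P ||u'||_L².


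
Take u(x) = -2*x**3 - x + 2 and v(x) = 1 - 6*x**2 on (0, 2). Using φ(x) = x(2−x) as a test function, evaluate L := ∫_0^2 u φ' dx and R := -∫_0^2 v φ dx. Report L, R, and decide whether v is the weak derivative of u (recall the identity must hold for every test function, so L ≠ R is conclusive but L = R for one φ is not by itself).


LHS = 164/15, RHS = 124/15. No, v is not the weak derivative of u.

u(x) = -2*x**3 - x + 2, classical derivative u'(x) = -6*x**2 - 1.
φ(x) = x(2−x), so φ'(x) = 2 - 2*x.
Note φ(0) = φ(2) = 0, so the boundary term u·φ vanishes.
LHS = ∫_0^2 u(x) φ'(x) dx = ∫_0^2 (4*x^4 - 4*x^3 + 2*x^2 - 6*x + 4) dx. Term by term:
  ∫_0^2 4*x^4 dx = 128/5;  ∫_0^2 -4*x^3 dx = -16;  ∫_0^2 2*x^2 dx = 16/3;
  ∫_0^2 -6*x dx = -12;  ∫_0^2 4 dx = 8.
Sum: 128/5 − 16 + 16/3 − 12 + 8 = 164/15.
So LHS = 164/15.
∫_0^2 v(x) φ(x) dx = ∫_0^2 (6*x^4 - 12*x^3 - x^2 + 2*x) dx. Term by term:
  ∫_0^2 6*x^4 dx = 192/5;  ∫_0^2 -12*x^3 dx = -48;  ∫_0^2 -x^2 dx = -8/3;
  ∫_0^2 2*x dx = 4.
Sum: 192/5 − 48 − 8/3 + 4 = -124/15.
So RHS = -∫_0^2 v(x) φ(x) dx = 124/15.
LHS − RHS = 8/3 ≠ 0, so the identity fails.
(For a valid weak derivative the identity must hold for EVERY test function, in particular this one. The failure shows v is NOT the weak derivative of u.)
Correct weak derivative would be u'(x) = -6*x**2 - 1.


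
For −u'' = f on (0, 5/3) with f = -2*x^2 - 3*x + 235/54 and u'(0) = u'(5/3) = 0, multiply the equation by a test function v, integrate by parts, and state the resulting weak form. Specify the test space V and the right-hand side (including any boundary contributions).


V = H^1(0, 5/3) (no boundary constraint on v; u is determined up to an additive constant); weak form: ∫_0^5/3 u'v' dx = ∫_0^5/3 (-2*x^2 - 3*x + 235/54) v dx for all v ∈ V.

Multiply both sides by a test function v and integrate from 0 to 5/3:
  ∫_0^5/3 −u''(x) v(x) dx = ∫_0^5/3 f(x) v(x) dx.
Integrate the LHS by parts once:
  ∫_0^5/3 −u'' v dx = −[u'(x) v(x)]_0^5/3 + ∫_0^5/3 u'(x) v'(x) dx.
Thus ∫_0^5/3 u'(x) v'(x) dx = ∫_0^5/3 f(x) v(x) dx + [u'(x) v(x)]_0^5/3.
Choose V so that boundary terms are either known or forced to vanish.
u has homogeneous Neumann: u'(0) = u'(5/3) = 0. So [u' v]_0^5/3 = 0·v(5/3) − 0·v(0) = 0 for any v; take V = H^1(0, 5/3).
Weak formulation: find u (satisfying any essential BC) such that ∫_0^5/3 u'(x) v'(x) dx = ∫_0^5/3 f v dx for all v ∈ V (homogeneous Neumann, so boundary terms vanish).
Substituting f(x) = -2*x^2 - 3*x + 235/54, the right-hand side is ∫_0^5/3 (-2*x^2 - 3*x + 235/54) v dx.
Compatibility check (pure Neumann): taking v ≡ 1 ∈ V gives 0 = ∫_0^5/3 f dx + (0) − (0), i.e. ∫_0^5/3 f dx must equal u'(0) − u'(5/3) = 0. Indeed ∫_0^5/3 (-2*x^2 - 3*x + 235/54) dx = 0, so the data are compatible. The solution is then unique only up to an additive constant (fix it e.g. by requiring ∫_0^5/3 u dx = 0).
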